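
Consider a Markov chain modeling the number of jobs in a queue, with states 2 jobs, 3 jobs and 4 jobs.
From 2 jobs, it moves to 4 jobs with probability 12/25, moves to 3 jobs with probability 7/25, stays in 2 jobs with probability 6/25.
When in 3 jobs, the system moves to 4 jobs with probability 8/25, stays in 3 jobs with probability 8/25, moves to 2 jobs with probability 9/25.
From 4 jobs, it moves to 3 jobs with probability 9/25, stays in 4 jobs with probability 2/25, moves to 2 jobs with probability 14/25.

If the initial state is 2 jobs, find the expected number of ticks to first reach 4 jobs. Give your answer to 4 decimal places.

2.3077

Let t(s) be the expected number of ticks to first reach 4 jobs from state s, with t(4 jobs) = 0. Conditioning on the first tick:
t(2 jobs) = 1 + 0.24·t(2 jobs) + 0.28·t(3 jobs)
t(3 jobs) = 1 + 0.36·t(2 jobs) + 0.32·t(3 jobs)
Solving: t(2 jobs) = 2.3077, t(3 jobs) = 2.6923.
Expected ticks from 2 jobs to 4 jobs: 2.3077.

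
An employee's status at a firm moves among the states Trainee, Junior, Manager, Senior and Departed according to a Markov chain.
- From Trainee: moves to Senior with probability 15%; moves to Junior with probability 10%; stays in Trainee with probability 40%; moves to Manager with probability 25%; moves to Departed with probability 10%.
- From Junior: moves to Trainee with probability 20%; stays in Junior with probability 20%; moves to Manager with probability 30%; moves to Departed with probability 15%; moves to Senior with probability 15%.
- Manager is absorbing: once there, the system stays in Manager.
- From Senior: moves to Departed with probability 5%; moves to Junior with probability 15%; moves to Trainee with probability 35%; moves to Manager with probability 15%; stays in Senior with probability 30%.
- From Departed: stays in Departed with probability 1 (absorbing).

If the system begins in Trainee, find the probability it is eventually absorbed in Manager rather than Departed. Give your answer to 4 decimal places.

0.7103

Let h(s) be the probability of absorption at Manager starting from transient state s. Then h(Manager) = 1 and h(Departed) = 0. By first-step analysis:
h(Trainee) = 0.4·h(Trainee) + 0.1·h(Junior) + 0.25·1 + 0.15·h(Senior) + 0.1·0
h(Junior) = 0.2·h(Trainee) + 0.2·h(Junior) + 0.3·1 + 0.15·h(Senior) + 0.15·0
h(Senior) = 0.35·h(Trainee) + 0.15·h(Junior) + 0.15·1 + 0.3·h(Senior) + 0.05·0
Solving: h(Trainee) = 0.7103, h(Junior) = 0.6870, h(Senior) = 0.7167.
Starting from Trainee, the probability is 0.7103.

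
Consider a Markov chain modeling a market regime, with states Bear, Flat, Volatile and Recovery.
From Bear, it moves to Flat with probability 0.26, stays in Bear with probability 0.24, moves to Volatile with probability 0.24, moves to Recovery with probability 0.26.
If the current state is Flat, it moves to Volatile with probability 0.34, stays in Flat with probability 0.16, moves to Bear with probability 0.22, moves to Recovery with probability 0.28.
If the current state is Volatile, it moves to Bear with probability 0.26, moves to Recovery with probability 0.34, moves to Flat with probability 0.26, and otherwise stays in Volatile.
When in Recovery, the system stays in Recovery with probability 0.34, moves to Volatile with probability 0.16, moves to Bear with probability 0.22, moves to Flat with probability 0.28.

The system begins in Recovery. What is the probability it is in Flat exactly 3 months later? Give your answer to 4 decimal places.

0.2422

Propagate the distribution vector 3 months from Recovery.
After 0 months: (0.0000, 0.0000, 0.0000, 1.0000)
After 1 month: (0.2200, 0.2800, 0.1600, 0.3400)
After 2 months: (0.2308, 0.2388, 0.2248, 0.3056)
After 3 months: (0.2336, 0.2422, 0.2170, 0.3072)
P(in Flat after 3 months) = 0.2422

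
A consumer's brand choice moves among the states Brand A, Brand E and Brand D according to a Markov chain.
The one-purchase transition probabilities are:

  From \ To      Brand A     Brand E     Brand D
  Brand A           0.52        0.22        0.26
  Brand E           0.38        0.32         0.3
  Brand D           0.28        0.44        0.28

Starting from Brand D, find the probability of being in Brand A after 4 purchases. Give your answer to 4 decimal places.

0.4090

Propagate the distribution vector 4 purchases from Brand D.
After 0 purchases: (0.0000, 0.0000, 1.0000)
After 1 purchase: (0.2800, 0.4400, 0.2800)
After 2 purchases: (0.3912, 0.3256, 0.2832)
After 3 purchases: (0.4064, 0.3149, 0.2787)
After 4 purchases: (0.4090, 0.3128, 0.2782)
P(in Brand A after 4 purchases) = 0.4090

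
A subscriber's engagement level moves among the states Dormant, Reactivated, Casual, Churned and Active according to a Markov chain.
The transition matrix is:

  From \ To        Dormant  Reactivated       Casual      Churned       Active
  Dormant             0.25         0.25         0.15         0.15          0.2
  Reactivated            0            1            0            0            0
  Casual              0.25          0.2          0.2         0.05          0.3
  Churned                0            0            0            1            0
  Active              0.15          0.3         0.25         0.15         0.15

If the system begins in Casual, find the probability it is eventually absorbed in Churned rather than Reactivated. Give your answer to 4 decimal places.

0.2912

Let h(s) be the probability of absorption at Churned starting from transient state s. Then h(Churned) = 1 and h(Reactivated) = 0. By first-step analysis:
h(Dormant) = 0.25·h(Dormant) + 0.25·0 + 0.15·h(Casual) + 0.15·1 + 0.2·h(Active)
h(Casual) = 0.25·h(Dormant) + 0.2·0 + 0.2·h(Casual) + 0.05·1 + 0.3·h(Active)
h(Active) = 0.15·h(Dormant) + 0.3·0 + 0.25·h(Casual) + 0.15·1 + 0.15·h(Active)
Solving: h(Dormant) = 0.3443, h(Casual) = 0.2912, h(Active) = 0.3229.
Starting from Casual, the probability is 0.2912.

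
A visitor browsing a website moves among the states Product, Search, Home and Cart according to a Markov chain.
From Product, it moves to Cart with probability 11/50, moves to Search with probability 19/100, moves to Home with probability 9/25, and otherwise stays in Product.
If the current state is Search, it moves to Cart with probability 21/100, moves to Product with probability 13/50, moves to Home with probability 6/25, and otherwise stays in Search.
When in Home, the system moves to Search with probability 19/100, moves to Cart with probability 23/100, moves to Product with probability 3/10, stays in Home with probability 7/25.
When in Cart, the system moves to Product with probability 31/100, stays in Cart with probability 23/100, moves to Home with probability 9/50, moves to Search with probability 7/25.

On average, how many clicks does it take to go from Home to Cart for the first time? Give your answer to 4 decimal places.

Let t(s) be the expected number of clicks to first reach Cart from state s, with t(Cart) = 0. Conditioning on the first click:
t(Product) = 1 + 0.23·t(Product) + 0.19·t(Search) + 0.36·t(Home)
t(Search) = 1 + 0.26·t(Product) + 0.29·t(Search) + 0.24·t(Home)
t(Home) = 1 + 0.3·t(Product) + 0.19·t(Search) + 0.28·t(Home)
Solving: t(Product) = 4.5251, t(Search) = 4.5810, t(Home) = 4.4832.
Expected clicks from Home to Cart: 4.4832.

4.4832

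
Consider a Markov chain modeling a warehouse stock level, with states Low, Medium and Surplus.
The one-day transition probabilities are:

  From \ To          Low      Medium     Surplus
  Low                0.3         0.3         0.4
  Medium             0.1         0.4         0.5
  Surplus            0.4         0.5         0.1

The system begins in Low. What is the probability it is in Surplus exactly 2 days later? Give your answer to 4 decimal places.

Sum over the intermediate state after 1 day:
P = P(Low→Low)·P(Low→Surplus) + P(Low→Medium)·P(Medium→Surplus) + P(Low→Surplus)·P(Surplus→Surplus)
  = 0.3×0.4 + 0.3×0.5 + 0.4×0.1
  = 0.1200 + 0.1500 + 0.0400 = 0.3100

0.3100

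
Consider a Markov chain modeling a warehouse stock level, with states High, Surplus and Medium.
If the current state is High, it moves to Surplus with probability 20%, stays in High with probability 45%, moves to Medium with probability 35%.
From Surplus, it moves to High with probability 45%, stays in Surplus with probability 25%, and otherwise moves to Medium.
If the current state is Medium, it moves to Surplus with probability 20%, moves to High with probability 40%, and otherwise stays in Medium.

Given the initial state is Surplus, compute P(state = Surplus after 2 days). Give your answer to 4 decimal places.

0.2125

Sum over the intermediate state after 1 day:
P = P(Surplus→High)·P(High→Surplus) + P(Surplus→Surplus)·P(Surplus→Surplus) + P(Surplus→Medium)·P(Medium→Surplus)
  = 0.45×0.2 + 0.25×0.25 + 0.3×0.2
  = 0.0900 + 0.0625 + 0.0600 = 0.2125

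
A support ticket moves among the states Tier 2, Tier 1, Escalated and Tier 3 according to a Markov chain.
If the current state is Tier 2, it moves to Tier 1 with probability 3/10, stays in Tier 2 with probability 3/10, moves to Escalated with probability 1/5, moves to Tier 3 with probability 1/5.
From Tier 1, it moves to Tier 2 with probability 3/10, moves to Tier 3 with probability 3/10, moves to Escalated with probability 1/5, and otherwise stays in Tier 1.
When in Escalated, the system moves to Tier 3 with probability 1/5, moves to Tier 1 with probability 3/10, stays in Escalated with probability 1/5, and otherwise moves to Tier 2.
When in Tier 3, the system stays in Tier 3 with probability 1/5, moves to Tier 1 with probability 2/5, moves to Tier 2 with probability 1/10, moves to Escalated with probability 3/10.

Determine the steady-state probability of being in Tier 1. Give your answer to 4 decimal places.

0.2936

Let the stationary distribution be π with π = πP and π_1 + π_2 + π_3 + π_4 = 1.
π_1 = 0.3·π_1 + 0.3·π_2 + 0.3·π_3 + 0.1·π_4
π_2 = 0.3·π_1 + 0.2·π_2 + 0.3·π_3 + 0.4·π_4
π_3 = 0.2·π_1 + 0.2·π_2 + 0.2·π_3 + 0.3·π_4
Solving with the normalization constraint gives π = (0.2541, 0.2936, 0.2229, 0.2294).
So the stationary probability of Tier 1 is 0.2936.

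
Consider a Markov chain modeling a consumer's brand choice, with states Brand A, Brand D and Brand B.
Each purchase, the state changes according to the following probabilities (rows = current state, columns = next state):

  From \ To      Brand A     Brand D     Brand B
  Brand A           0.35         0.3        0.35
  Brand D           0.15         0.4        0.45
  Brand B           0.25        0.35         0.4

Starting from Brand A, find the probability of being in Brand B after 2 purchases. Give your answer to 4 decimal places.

0.3975

Sum over the intermediate state after 1 purchase:
P = P(Brand A→Brand A)·P(Brand A→Brand B) + P(Brand A→Brand D)·P(Brand D→Brand B) + P(Brand A→Brand B)·P(Brand B→Brand B)
  = 0.35×0.35 + 0.3×0.45 + 0.35×0.4
  = 0.1225 + 0.1350 + 0.1400 = 0.3975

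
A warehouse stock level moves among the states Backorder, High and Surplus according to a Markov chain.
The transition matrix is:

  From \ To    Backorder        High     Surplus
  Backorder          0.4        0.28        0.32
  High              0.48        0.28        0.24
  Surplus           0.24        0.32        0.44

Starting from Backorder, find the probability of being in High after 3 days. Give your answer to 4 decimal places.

Propagate the distribution vector 3 days from Backorder.
After 0 days: (1.0000, 0.0000, 0.0000)
After 1 day: (0.4000, 0.2800, 0.3200)
After 2 days: (0.3712, 0.2928, 0.3360)
After 3 days: (0.3697, 0.2934, 0.3369)
P(in High after 3 days) = 0.2934

0.2934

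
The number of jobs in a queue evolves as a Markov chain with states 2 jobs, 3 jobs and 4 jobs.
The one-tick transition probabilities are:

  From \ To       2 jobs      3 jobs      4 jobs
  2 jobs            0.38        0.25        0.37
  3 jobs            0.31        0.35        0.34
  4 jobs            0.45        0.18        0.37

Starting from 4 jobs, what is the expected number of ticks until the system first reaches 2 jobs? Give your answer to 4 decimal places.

Let t(s) be the expected number of ticks to first reach 2 jobs from state s, with t(2 jobs) = 0. Conditioning on the first tick:
t(3 jobs) = 1 + 0.35·t(3 jobs) + 0.34·t(4 jobs)
t(4 jobs) = 1 + 0.18·t(3 jobs) + 0.37·t(4 jobs)
Solving: t(3 jobs) = 2.7850, t(4 jobs) = 2.3830.
Expected ticks from 4 jobs to 2 jobs: 2.3830.

2.3830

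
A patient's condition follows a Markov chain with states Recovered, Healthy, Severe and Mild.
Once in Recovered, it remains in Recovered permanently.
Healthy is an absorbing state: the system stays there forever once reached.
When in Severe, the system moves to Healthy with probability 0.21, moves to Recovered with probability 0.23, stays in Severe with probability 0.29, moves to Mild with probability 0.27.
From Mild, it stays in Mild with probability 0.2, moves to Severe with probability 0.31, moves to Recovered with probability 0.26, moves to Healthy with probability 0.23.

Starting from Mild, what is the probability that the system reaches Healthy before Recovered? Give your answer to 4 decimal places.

Let h(s) be the probability of absorption at Healthy starting from transient state s. Then h(Healthy) = 1 and h(Recovered) = 0. By first-step analysis:
h(Severe) = 0.23·0 + 0.21·1 + 0.29·h(Severe) + 0.27·h(Mild)
h(Mild) = 0.26·0 + 0.23·1 + 0.31·h(Severe) + 0.2·h(Mild)
Solving: h(Severe) = 0.4751, h(Mild) = 0.4716.
Starting from Mild, the probability is 0.4716.

0.4716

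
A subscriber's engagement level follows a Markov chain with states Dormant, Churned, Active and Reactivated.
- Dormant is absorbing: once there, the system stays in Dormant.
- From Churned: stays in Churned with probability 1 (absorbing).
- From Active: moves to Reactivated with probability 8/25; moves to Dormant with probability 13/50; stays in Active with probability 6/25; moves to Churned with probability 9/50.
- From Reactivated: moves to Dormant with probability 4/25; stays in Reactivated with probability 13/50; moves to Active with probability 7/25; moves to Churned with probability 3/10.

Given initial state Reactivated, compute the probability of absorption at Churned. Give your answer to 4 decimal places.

0.5888

Let h(s) be the probability of absorption at Churned starting from transient state s. Then h(Churned) = 1 and h(Dormant) = 0. By first-step analysis:
h(Active) = 0.26·0 + 0.18·1 + 0.24·h(Active) + 0.32·h(Reactivated)
h(Reactivated) = 0.16·0 + 0.3·1 + 0.28·h(Active) + 0.26·h(Reactivated)
Solving: h(Active) = 0.4848, h(Reactivated) = 0.5888.
Starting from Reactivated, the probability is 0.5888.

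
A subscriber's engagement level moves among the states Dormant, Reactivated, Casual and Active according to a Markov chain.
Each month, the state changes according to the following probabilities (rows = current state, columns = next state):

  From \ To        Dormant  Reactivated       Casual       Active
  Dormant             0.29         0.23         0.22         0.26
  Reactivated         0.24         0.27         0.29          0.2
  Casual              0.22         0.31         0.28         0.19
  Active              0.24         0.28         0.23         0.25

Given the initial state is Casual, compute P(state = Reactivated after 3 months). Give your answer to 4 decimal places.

Propagate the distribution vector 3 months from Casual.
After 0 months: (0.0000, 0.0000, 1.0000, 0.0000)
After 1 month: (0.2200, 0.3100, 0.2800, 0.1900)
After 2 months: (0.2454, 0.2743, 0.2604, 0.2199)
After 3 months: (0.2471, 0.2728, 0.2570, 0.2231)
P(in Reactivated after 3 months) = 0.2728

0.2728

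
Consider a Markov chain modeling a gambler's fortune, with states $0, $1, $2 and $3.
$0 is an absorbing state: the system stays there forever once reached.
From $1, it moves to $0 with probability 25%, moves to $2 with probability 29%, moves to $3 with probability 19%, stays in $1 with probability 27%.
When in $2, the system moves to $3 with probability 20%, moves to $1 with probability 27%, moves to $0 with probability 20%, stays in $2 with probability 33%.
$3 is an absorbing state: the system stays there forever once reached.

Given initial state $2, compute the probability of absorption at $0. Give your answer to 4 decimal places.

Let h(s) be the probability of absorption at $0 starting from transient state s. Then h($0) = 1 and h($3) = 0. By first-step analysis:
h($1) = 0.25·1 + 0.27·h($1) + 0.29·h($2) + 0.19·0
h($2) = 0.2·1 + 0.27·h($1) + 0.33·h($2) + 0.2·0
Solving: h($1) = 0.5489, h($2) = 0.5197.
Starting from $2, the probability is 0.5197.

0.5197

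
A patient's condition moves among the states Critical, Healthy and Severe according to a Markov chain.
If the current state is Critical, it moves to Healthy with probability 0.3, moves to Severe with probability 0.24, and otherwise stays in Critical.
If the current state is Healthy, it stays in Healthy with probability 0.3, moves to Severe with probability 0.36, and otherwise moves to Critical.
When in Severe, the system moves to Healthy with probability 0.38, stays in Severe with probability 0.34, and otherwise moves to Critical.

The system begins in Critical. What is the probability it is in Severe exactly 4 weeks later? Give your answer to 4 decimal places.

Propagate the distribution vector 4 weeks from Critical.
After 0 weeks: (1.0000, 0.0000, 0.0000)
After 1 week: (0.4600, 0.3000, 0.2400)
After 2 weeks: (0.3808, 0.3192, 0.3000)
After 3 weeks: (0.3677, 0.3240, 0.3083)
After 4 weeks: (0.3656, 0.3247, 0.3097)
P(in Severe after 4 weeks) = 0.3097

0.3097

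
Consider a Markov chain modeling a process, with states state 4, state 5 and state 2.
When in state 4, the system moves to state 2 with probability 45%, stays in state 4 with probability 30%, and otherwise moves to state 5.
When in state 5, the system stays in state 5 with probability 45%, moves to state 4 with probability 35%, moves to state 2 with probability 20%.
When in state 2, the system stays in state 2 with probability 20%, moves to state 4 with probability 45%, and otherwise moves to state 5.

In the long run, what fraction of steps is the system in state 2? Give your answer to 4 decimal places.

Let the stationary distribution be π with π = πP and π_1 + π_2 + π_3 = 1.
π_1 = 0.3·π_1 + 0.35·π_2 + 0.45·π_3
π_2 = 0.25·π_1 + 0.45·π_2 + 0.35·π_3
Solving with the normalization constraint gives π = (0.3610, 0.3488, 0.2902).
So the stationary probability of state 2 is 0.2902.

0.2902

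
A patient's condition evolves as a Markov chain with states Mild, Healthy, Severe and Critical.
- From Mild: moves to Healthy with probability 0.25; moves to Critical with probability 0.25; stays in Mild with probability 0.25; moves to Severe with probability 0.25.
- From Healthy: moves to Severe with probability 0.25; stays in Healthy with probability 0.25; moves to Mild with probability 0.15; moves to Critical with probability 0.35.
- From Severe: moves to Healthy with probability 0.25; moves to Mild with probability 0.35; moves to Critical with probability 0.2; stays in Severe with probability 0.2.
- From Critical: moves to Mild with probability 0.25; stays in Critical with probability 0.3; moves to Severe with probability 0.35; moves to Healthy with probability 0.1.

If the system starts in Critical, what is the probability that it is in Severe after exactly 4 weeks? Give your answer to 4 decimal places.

Propagate the distribution vector 4 weeks from Critical.
After 0 weeks: (0.0000, 0.0000, 0.0000, 1.0000)
After 1 week: (0.2500, 0.1000, 0.3500, 0.3000)
After 2 weeks: (0.2750, 0.2050, 0.2625, 0.2575)
After 3 weeks: (0.2558, 0.2114, 0.2626, 0.2703)
After 4 weeks: (0.2551, 0.2095, 0.2639, 0.2715)
P(in Severe after 4 weeks) = 0.2639

0.2639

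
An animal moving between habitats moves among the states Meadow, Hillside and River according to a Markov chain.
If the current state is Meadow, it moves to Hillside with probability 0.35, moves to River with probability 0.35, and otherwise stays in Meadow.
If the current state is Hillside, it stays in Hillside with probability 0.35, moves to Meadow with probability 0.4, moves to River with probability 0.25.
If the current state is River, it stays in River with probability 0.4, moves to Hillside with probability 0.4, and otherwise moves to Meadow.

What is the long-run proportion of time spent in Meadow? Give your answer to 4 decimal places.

0.3037

Let the stationary distribution be π with π = πP and π_1 + π_2 + π_3 = 1.
π_1 = 0.3·π_1 + 0.4·π_2 + 0.2·π_3
π_2 = 0.35·π_1 + 0.35·π_2 + 0.4·π_3
Solving with the normalization constraint gives π = (0.3037, 0.3665, 0.3298).
So the stationary probability of Meadow is 0.3037.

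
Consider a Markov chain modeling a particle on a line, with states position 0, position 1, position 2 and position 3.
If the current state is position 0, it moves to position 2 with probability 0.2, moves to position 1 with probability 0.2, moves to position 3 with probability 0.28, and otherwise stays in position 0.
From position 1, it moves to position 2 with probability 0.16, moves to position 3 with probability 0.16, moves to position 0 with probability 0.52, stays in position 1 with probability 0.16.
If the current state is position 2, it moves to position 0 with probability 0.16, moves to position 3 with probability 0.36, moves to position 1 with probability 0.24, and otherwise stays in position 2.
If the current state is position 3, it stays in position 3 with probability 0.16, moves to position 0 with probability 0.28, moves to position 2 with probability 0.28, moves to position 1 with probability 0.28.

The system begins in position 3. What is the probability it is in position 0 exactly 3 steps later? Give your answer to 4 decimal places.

0.3185

Propagate the distribution vector 3 steps from position 3.
After 0 steps: (0.0000, 0.0000, 0.0000, 1.0000)
After 1 step: (0.2800, 0.2800, 0.2800, 0.1600)
After 2 steps: (0.3248, 0.2128, 0.2128, 0.2496)
After 3 steps: (0.3185, 0.2200, 0.2200, 0.2415)
P(in position 0 after 3 steps) = 0.3185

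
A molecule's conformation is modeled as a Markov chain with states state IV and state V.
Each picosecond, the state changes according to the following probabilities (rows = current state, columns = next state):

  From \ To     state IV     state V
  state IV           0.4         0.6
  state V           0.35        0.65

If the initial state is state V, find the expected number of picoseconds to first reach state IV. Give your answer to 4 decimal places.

2.8571

Let t(s) be the expected number of picoseconds to first reach state IV from state s, with t(state IV) = 0. Conditioning on the first picosecond:
t(state V) = 1 + 0.65·t(state V)
Solving: t(state V) = 2.8571.
Expected picoseconds from state V to state IV: 2.8571.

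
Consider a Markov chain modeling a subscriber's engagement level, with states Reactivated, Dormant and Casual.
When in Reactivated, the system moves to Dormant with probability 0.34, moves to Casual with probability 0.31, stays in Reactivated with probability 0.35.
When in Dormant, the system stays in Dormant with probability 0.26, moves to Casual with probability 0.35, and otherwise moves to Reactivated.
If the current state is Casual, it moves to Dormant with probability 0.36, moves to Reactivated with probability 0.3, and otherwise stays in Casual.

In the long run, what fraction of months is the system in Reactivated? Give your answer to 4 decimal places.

Let the stationary distribution be π with π = πP and π_1 + π_2 + π_3 = 1.
π_1 = 0.35·π_1 + 0.39·π_2 + 0.3·π_3
π_2 = 0.34·π_1 + 0.26·π_2 + 0.36·π_3
Solving with the normalization constraint gives π = (0.3462, 0.3210, 0.3328).
So the stationary probability of Reactivated is 0.3462.

0.3462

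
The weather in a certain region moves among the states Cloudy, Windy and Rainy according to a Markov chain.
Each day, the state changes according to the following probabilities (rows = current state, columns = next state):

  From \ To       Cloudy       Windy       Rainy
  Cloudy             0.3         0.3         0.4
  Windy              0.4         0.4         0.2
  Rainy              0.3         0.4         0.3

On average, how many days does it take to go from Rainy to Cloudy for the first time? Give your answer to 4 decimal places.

Let t(s) be the expected number of days to first reach Cloudy from state s, with t(Cloudy) = 0. Conditioning on the first day:
t(Windy) = 1 + 0.4·t(Windy) + 0.2·t(Rainy)
t(Rainy) = 1 + 0.4·t(Windy) + 0.3·t(Rainy)
Solving: t(Windy) = 2.6471, t(Rainy) = 2.9412.
Expected days from Rainy to Cloudy: 2.9412.

2.9412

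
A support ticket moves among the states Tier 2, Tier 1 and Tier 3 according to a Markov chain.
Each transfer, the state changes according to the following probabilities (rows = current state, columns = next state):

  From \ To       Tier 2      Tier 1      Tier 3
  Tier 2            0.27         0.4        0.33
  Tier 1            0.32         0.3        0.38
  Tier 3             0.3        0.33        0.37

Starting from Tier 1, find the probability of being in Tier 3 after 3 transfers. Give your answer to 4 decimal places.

Propagate the distribution vector 3 transfers from Tier 1.
After 0 transfers: (0.0000, 1.0000, 0.0000)
After 1 transfer: (0.3200, 0.3000, 0.3800)
After 2 transfers: (0.2964, 0.3434, 0.3602)
After 3 transfers: (0.2980, 0.3404, 0.3616)
P(in Tier 3 after 3 transfers) = 0.3616

0.3616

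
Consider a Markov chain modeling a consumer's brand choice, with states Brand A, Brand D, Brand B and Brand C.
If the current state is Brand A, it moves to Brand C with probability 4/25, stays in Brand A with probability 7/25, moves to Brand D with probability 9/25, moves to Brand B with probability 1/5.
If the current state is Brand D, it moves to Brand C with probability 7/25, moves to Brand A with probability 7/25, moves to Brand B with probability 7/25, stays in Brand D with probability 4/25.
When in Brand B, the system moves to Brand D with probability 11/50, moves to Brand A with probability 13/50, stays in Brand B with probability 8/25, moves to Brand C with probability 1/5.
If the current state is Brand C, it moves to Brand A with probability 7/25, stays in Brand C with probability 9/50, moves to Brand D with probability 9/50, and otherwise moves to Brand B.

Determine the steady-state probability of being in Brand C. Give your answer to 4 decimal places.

0.2038

Let the stationary distribution be π with π = πP and π_1 + π_2 + π_3 + π_4 = 1.
π_1 = 0.28·π_1 + 0.28·π_2 + 0.26·π_3 + 0.28·π_4
π_2 = 0.36·π_1 + 0.16·π_2 + 0.22·π_3 + 0.18·π_4
π_3 = 0.2·π_1 + 0.28·π_2 + 0.32·π_3 + 0.36·π_4
Solving with the normalization constraint gives π = (0.2743, 0.2361, 0.2858, 0.2038).
So the stationary probability of Brand C is 0.2038.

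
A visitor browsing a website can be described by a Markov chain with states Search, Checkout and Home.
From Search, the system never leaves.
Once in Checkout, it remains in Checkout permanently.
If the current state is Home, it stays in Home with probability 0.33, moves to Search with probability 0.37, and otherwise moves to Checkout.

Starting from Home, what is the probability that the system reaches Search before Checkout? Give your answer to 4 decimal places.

Let h(s) be the probability of absorption at Search starting from transient state s. Then h(Search) = 1 and h(Checkout) = 0. By first-step analysis:
h(Home) = 0.37·1 + 0.3·0 + 0.33·h(Home)
Solving: h(Home) = 0.5522.
Starting from Home, the probability is 0.5522.

0.5522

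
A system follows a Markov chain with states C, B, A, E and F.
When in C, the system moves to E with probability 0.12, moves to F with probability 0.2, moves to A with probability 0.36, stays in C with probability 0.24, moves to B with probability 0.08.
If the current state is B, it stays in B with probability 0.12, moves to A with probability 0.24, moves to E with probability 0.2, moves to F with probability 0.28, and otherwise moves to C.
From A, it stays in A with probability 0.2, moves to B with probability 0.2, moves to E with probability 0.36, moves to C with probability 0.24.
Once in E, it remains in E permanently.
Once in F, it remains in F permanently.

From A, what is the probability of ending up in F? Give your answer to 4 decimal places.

Let h(s) be the probability of absorption at F starting from transient state s. Then h(F) = 1 and h(E) = 0. By first-step analysis:
h(C) = 0.24·h(C) + 0.08·h(B) + 0.36·h(A) + 0.12·0 + 0.2·1
h(B) = 0.16·h(C) + 0.12·h(B) + 0.24·h(A) + 0.2·0 + 0.28·1
h(A) = 0.24·h(C) + 0.2·h(B) + 0.2·h(A) + 0.36·0
Solving: h(C) = 0.4273, h(B) = 0.4624, h(A) = 0.2438.
Starting from A, the probability is 0.2438.

0.2438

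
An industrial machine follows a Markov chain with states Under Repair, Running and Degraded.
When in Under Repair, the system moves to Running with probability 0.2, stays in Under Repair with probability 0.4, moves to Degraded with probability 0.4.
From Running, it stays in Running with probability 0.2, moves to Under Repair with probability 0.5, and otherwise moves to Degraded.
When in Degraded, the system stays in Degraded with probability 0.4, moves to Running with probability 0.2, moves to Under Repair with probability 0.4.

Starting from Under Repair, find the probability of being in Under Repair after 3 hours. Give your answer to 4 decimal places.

0.4200

Propagate the distribution vector 3 hours from Under Repair.
After 0 hours: (1.0000, 0.0000, 0.0000)
After 1 hour: (0.4000, 0.2000, 0.4000)
After 2 hours: (0.4200, 0.2000, 0.3800)
After 3 hours: (0.4200, 0.2000, 0.3800)
P(in Under Repair after 3 hours) = 0.4200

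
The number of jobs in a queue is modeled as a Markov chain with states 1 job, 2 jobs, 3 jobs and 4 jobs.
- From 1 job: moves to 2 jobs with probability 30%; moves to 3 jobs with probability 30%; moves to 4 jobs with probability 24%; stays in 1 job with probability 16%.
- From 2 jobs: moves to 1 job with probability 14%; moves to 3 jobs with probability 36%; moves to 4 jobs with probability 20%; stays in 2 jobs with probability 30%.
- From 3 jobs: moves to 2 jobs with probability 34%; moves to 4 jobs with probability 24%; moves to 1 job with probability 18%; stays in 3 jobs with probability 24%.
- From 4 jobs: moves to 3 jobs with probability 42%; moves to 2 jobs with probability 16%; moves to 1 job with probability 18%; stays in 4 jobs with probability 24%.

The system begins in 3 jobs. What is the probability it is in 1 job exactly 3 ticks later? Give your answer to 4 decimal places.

Propagate the distribution vector 3 ticks from 3 jobs.
After 0 ticks: (0.0000, 0.0000, 1.0000, 0.0000)
After 1 tick: (0.1800, 0.3400, 0.2400, 0.2400)
After 2 ticks: (0.1628, 0.2760, 0.3348, 0.2264)
After 3 ticks: (0.1657, 0.2817, 0.3236, 0.2290)
P(in 1 job after 3 ticks) = 0.1657

0.1657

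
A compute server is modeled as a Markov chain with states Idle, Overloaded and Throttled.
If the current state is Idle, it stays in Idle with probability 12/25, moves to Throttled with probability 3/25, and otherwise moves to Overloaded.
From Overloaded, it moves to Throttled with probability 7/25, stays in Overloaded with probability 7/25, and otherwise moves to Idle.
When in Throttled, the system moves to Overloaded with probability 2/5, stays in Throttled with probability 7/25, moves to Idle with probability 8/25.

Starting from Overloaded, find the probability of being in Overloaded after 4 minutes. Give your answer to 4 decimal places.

0.3573

Propagate the distribution vector 4 minutes from Overloaded.
After 0 minutes: (0.0000, 1.0000, 0.0000)
After 1 minute: (0.4400, 0.2800, 0.2800)
After 2 minutes: (0.4240, 0.3664, 0.2096)
After 3 minutes: (0.4318, 0.3560, 0.2122)
After 4 minutes: (0.4318, 0.3573, 0.2109)
P(in Overloaded after 4 minutes) = 0.3573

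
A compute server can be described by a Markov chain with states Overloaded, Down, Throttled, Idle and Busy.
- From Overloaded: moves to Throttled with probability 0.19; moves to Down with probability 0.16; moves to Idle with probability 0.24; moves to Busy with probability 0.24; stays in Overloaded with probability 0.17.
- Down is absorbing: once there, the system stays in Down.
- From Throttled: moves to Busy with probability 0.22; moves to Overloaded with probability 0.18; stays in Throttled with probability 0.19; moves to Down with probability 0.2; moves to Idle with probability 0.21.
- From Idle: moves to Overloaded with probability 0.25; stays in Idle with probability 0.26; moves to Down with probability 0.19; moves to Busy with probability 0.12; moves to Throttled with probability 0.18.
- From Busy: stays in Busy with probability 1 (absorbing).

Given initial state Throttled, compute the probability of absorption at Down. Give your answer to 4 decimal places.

Let h(s) be the probability of absorption at Down starting from transient state s. Then h(Down) = 1 and h(Busy) = 0. By first-step analysis:
h(Overloaded) = 0.17·h(Overloaded) + 0.16·1 + 0.19·h(Throttled) + 0.24·h(Idle) + 0.24·0
h(Throttled) = 0.18·h(Overloaded) + 0.2·1 + 0.19·h(Throttled) + 0.21·h(Idle) + 0.22·0
h(Idle) = 0.25·h(Overloaded) + 0.19·1 + 0.18·h(Throttled) + 0.26·h(Idle) + 0.12·0
Solving: h(Overloaded) = 0.4570, h(Throttled) = 0.4857, h(Idle) = 0.5293.
Starting from Throttled, the probability is 0.4857.

0.4857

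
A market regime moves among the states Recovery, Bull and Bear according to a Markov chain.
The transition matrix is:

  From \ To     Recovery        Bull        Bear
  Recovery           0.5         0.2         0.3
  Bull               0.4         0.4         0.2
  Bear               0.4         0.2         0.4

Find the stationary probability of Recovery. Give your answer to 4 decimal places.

0.4444

Let the stationary distribution be π with π = πP and π_1 + π_2 + π_3 = 1.
π_1 = 0.5·π_1 + 0.4·π_2 + 0.4·π_3
π_2 = 0.2·π_1 + 0.4·π_2 + 0.2·π_3
Solving with the normalization constraint gives π = (0.4444, 0.2500, 0.3056).
So the stationary probability of Recovery is 0.4444.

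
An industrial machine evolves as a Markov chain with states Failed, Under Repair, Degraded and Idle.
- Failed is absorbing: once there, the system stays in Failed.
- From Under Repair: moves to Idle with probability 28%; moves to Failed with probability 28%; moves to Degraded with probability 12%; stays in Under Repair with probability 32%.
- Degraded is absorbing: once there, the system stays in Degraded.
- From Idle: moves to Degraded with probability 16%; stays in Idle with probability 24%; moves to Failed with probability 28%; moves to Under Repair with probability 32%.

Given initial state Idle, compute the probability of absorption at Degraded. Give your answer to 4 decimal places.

Let h(s) be the probability of absorption at Degraded starting from transient state s. Then h(Degraded) = 1 and h(Failed) = 0. By first-step analysis:
h(Under Repair) = 0.28·0 + 0.32·h(Under Repair) + 0.12·1 + 0.28·h(Idle)
h(Idle) = 0.28·0 + 0.32·h(Under Repair) + 0.16·1 + 0.24·h(Idle)
Solving: h(Under Repair) = 0.3184, h(Idle) = 0.3446.
Starting from Idle, the probability is 0.3446.

0.3446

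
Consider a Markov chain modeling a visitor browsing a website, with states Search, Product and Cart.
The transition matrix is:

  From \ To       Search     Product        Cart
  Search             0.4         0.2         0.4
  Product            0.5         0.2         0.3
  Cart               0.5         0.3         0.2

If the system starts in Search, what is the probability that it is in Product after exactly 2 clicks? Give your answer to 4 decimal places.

0.2400

Sum over the intermediate state after 1 click:
P = P(Search→Search)·P(Search→Product) + P(Search→Product)·P(Product→Product) + P(Search→Cart)·P(Cart→Product)
  = 0.4×0.2 + 0.2×0.2 + 0.4×0.3
  = 0.0800 + 0.0400 + 0.1200 = 0.2400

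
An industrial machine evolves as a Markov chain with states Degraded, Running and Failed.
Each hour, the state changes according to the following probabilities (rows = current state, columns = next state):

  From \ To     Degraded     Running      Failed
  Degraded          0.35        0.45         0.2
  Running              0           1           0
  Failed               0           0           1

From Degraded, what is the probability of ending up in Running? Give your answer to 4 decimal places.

Let h(s) be the probability of absorption at Running starting from transient state s. Then h(Running) = 1 and h(Failed) = 0. By first-step analysis:
h(Degraded) = 0.35·h(Degraded) + 0.45·1 + 0.2·0
Solving: h(Degraded) = 0.6923.
Starting from Degraded, the probability is 0.6923.

0.6923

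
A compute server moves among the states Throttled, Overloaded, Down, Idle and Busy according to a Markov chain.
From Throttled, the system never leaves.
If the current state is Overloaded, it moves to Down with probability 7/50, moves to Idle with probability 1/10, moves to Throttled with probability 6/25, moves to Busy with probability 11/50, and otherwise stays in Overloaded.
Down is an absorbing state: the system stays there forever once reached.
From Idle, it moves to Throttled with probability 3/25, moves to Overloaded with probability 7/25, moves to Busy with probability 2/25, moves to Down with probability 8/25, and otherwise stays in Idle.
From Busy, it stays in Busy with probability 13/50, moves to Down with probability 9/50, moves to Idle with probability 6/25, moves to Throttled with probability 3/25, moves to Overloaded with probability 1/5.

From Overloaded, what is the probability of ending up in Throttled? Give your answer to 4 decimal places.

Let h(s) be the probability of absorption at Throttled starting from transient state s. Then h(Throttled) = 1 and h(Down) = 0. By first-step analysis:
h(Overloaded) = 0.24·1 + 0.3·h(Overloaded) + 0.14·0 + 0.1·h(Idle) + 0.22·h(Busy)
h(Idle) = 0.12·1 + 0.28·h(Overloaded) + 0.32·0 + 0.2·h(Idle) + 0.08·h(Busy)
h(Busy) = 0.12·1 + 0.2·h(Overloaded) + 0.18·0 + 0.24·h(Idle) + 0.26·h(Busy)
Solving: h(Overloaded) = 0.5318, h(Idle) = 0.3790, h(Busy) = 0.4288.
Starting from Overloaded, the probability is 0.5318.

0.5318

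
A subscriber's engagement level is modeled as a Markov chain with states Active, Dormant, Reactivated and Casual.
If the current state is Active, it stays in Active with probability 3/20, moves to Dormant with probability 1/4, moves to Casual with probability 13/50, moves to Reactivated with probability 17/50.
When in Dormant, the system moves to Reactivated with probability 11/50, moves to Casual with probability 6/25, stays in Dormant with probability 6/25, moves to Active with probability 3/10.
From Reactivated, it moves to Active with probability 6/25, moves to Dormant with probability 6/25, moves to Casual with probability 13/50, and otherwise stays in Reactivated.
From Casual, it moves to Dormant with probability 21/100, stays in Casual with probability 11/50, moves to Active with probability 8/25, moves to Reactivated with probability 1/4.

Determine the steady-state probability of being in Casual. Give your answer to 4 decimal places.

Let the stationary distribution be π with π = πP and π_1 + π_2 + π_3 + π_4 = 1.
π_1 = 0.15·π_1 + 0.3·π_2 + 0.24·π_3 + 0.32·π_4
π_2 = 0.25·π_1 + 0.24·π_2 + 0.24·π_3 + 0.21·π_4
π_3 = 0.34·π_1 + 0.22·π_2 + 0.26·π_3 + 0.25·π_4
Solving with the normalization constraint gives π = (0.2511, 0.2351, 0.2682, 0.2455).
So the stationary probability of Casual is 0.2455.

0.2455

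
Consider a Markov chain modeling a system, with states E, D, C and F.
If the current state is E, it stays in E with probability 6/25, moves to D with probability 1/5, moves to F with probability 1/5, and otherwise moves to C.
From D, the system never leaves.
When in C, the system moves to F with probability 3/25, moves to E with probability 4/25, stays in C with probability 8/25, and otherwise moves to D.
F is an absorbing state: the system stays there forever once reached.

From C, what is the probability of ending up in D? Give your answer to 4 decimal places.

0.7317

Let h(s) be the probability of absorption at D starting from transient state s. Then h(D) = 1 and h(F) = 0. By first-step analysis:
h(E) = 0.24·h(E) + 0.2·1 + 0.36·h(C) + 0.2·0
h(C) = 0.16·h(E) + 0.4·1 + 0.32·h(C) + 0.12·0
Solving: h(E) = 0.6098, h(C) = 0.7317.
Starting from C, the probability is 0.7317.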